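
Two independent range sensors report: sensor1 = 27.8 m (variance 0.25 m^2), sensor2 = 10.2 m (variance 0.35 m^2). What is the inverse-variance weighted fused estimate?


w1 = (1/var1) / (1/var1 + 1/var2)
   = 4.0 / (4.0 + 2.8571) = 0.5833
w2 = 1 - w1 = 0.4167
fused = w1*s1 + w2*s2 = 16.2167 + 4.25
= 20.4667 m


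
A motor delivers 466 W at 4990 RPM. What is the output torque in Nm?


omega = 4990 * 2*pi/60 = 522.5516 rad/s
tau = P / omega = 466 / 522.5516
= 0.8918 Nm


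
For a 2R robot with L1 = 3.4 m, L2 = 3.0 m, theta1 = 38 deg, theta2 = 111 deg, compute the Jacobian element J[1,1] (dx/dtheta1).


J[1,1] = -L1*sin(t1) - L2*sin(t1+t2)
= -3.4*sin(38) - 3.0*sin(149)
= -3.6384


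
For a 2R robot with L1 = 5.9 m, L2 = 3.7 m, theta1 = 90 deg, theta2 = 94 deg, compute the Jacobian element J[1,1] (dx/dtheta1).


J[1,1] = -L1*sin(t1) - L2*sin(t1+t2)
= -5.9*sin(90) - 3.7*sin(184)
= -5.6419


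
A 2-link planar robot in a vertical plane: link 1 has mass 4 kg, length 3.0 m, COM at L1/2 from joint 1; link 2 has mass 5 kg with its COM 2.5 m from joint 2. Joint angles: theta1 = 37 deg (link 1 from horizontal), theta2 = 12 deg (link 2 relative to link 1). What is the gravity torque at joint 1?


Horizontal distance from joint 1 to link-1 COM:
  x_c1 = (L1/2)*cos(t1) = 1.5 * 0.7986 = 1.198 m
Horizontal distance from joint 1 to link-2 COM:
  x_c2 = L1*cos(t1) + Lc2*cos(t1+t2)
       = 3.0*0.7986 + 2.5*0.6561 = 4.0361 m
tau1 = m1*g*x_c1 + m2*g*x_c2
     = 4*9.81*1.198 + 5*9.81*4.0361
     = 47.0077 + 197.9685
     = 244.9761 Nm


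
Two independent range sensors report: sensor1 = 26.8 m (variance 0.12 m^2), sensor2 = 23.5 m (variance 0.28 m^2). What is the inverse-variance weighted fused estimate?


w1 = (1/var1) / (1/var1 + 1/var2)
   = 8.3333 / (8.3333 + 3.5714) = 0.7
w2 = 1 - w1 = 0.3
fused = w1*s1 + w2*s2 = 18.76 + 7.05
= 25.81 m


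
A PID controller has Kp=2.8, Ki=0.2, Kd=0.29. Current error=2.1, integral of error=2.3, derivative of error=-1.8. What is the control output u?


u = Kp*e + Ki*int(e) + Kd*de/dt
= 2.8*2.1 + 0.2*2.3 + 0.29*(-1.8)
= 5.88 + 0.46 + -0.522
= 5.818


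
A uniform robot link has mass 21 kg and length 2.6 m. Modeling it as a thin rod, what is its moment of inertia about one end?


I = (1/3) * m * L^2
= (1/3) * 21 * 2.6^2
= 0.333333 * 21 * 6.76
= 47.32 kg*m^2


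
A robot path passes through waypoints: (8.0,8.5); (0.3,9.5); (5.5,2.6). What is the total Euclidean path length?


Segment lengths:
  seg1 = sqrt((-7.7)^2 + (1.0)^2) = 7.7647
  seg2 = sqrt((5.2)^2 + (-6.9)^2) = 8.64
Total = 16.4047


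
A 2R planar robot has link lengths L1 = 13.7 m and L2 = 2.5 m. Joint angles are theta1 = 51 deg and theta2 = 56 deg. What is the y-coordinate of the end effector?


Convert angles to radians: theta1 = 0.8901, theta2 = 0.9774
y = L1*sin(theta1) + L2*sin(theta1+theta2)
y = 10.6469 + 2.3908
y = 13.0377


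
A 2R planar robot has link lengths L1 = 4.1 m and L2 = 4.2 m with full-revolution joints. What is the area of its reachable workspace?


r_max = L1 + L2 = 8.3 m
r_min = |L1 - L2| = 0.1 m
Area = pi*(r_max^2 - r_min^2)
= pi*(68.89 - 0.01)
= pi * 68.88
= 216.3929 m^2


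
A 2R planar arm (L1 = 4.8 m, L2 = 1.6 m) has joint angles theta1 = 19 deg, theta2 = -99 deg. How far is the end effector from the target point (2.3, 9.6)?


End effector via forward kinematics:
x = L1*cos(t1) + L2*cos(t1+t2) = 4.8163
y = L1*sin(t1) + L2*sin(t1+t2) = -0.013
Distance to target:
d = sqrt((2.3 - 4.8163)^2 + (9.6 - -0.013)^2)
= sqrt(6.3319 + 92.4091)
= 9.9369 m


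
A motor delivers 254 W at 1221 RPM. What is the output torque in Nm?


omega = 1221 * 2*pi/60 = 127.8628 rad/s
tau = P / omega = 254 / 127.8628
= 1.9865 Nm


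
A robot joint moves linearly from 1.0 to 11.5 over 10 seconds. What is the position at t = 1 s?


s = t/T = 1/10 = 0.1
p(t) = p0 + (pf-p0)*s
= 1.0 + (11.5 - 1.0) * 0.1
= 2.05


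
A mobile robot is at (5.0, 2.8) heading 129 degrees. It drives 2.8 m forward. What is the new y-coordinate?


y_new = y0 + d*sin(theta)
= 2.8 + 2.8*sin(129)
= 2.8 + 2.176
= 4.976


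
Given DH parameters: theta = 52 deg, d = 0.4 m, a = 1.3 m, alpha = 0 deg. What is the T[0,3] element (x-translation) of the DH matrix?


T[0,3] = a * cos(theta)
= 1.3 * cos(52 deg)
= 1.3 * 0.6157
= 0.8004


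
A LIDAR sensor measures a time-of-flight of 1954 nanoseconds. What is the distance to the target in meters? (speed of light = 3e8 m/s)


tof = 1954 ns = 1.954e-06 s
dist = c * tof / 2
= 3e8 * 1.954e-06 / 2
= 293.1 m


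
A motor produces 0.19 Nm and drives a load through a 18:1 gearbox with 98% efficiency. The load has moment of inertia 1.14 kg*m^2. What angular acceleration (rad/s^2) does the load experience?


tau_out = tau_motor * N * eta
= 0.19 * 18 * 0.98 = 3.3516 Nm
alpha = tau_out / I = 3.3516 / 1.14
= 2.94 rad/s^2


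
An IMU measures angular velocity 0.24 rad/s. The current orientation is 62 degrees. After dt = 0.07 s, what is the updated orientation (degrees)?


delta_theta = w * dt = 0.24 * 0.07 = 0.0168 rad
= 0.9626 deg
theta_new = 62 + 0.9626 = 62.9626 deg


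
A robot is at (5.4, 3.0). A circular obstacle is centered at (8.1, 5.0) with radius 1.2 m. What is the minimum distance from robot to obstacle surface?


center_dist = sqrt((5.4-8.1)^2 + (3.0-5.0)^2)
= sqrt(7.29 + 4.0)
= 3.3601
min_dist = center_dist - radius = 3.3601 - 1.2 = 2.1601 m


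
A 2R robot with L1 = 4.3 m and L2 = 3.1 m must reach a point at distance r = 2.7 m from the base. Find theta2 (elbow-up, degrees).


cos(theta2) = (r^2 - L1^2 - L2^2) / (2*L1*L2)
cos(theta2) = (7.29 - 18.49 - 9.61) / 26.66
cos(theta2) = -0.78057
theta2 = 141.3128 degrees


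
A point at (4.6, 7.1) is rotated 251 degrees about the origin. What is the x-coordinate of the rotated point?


x' = x*cos(theta) - y*sin(theta)
cos(251 deg) = -0.3256, sin(251 deg) = -0.9455
x' = 4.6 * -0.3256 - 7.1 * -0.9455
= -1.4976 - -6.7132
= 5.2156


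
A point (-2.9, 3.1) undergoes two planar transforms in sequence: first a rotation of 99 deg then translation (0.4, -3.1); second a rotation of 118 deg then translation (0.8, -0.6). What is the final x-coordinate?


After transform 1:
x1 = cos(99)*-2.9 - sin(99)*3.1 + 0.4 = -2.2082
y1 = sin(99)*-2.9 + cos(99)*3.1 + -3.1 = -6.4492
After transform 2:
x2 = cos(118)*-2.2082 - sin(118)*-6.4492 + 0.8
= 7.531


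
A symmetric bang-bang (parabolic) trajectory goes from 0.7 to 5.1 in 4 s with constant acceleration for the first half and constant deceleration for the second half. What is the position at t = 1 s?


Symmetric rest-to-rest: each phase covers (pf-p0)/2 in time T/2. 0.5*a*(T/2)^2 = (pf-p0)/2 => a = 4*(pf-p0)/T^2
a = 4*(5.1-0.7)/4^2 = 1.1
t = 1 is in the acceleration phase (t <= T/2).
p = p0 + 0.5*a*t^2 = 0.7 + 0.5*1.1*1^2
= 1.25


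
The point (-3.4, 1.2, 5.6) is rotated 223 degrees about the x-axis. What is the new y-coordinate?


Rotation about x-axis: y' = y*cos(theta) - z*sin(theta)
= 1.2 * -0.7314 - 5.6 * -0.682
= 2.9416


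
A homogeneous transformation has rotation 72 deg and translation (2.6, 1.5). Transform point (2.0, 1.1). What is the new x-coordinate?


x' = cos(theta)*px - sin(theta)*py + tx
= 0.309*2.0 - 0.9511*1.1 + 2.6
= 2.1719


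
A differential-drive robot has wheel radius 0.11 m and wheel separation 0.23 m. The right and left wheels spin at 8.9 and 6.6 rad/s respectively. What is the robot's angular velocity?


vR = r*wR = 0.11*8.9 = 0.979 m/s
vL = r*wL = 0.11*6.6 = 0.726 m/s
v = (vR+vL)/2 = 0.8525 m/s
omega = (vR-vL)/L = 1.1 rad/s
angular velocity = 1.1 rad/s


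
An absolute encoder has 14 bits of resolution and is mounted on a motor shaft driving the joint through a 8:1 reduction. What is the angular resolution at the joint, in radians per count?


counts = 2^14 = 16384
effective counts at joint = 16384 * 8 = 131072
resolution = 2*pi / 131072
= 4.7937e-05 rad/count


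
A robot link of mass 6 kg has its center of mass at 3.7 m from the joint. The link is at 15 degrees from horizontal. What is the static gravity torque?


tau = m*g*L*cos(angle)
= 6 * 9.81 * 3.7 * cos(15 deg)
= 6 * 9.81 * 3.7 * 0.9659
= 210.3613 Nm


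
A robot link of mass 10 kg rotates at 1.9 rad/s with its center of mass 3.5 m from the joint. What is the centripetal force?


F = m * omega^2 * r
= 10 * 1.9^2 * 3.5
= 10 * 3.61 * 3.5
= 126.35 N


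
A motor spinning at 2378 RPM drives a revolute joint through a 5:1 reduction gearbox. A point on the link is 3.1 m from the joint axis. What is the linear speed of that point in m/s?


omega_motor = 2378 * 2*pi/60 = 249.0236 rad/s
omega_joint = omega_motor / 5 = 49.8047 rad/s
v = omega_joint * r = 49.8047 * 3.1
= 154.3946 m/s


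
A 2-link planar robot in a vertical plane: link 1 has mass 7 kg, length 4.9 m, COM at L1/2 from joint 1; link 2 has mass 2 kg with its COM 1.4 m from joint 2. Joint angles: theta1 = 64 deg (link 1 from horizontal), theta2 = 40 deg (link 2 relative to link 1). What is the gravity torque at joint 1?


Horizontal distance from joint 1 to link-1 COM:
  x_c1 = (L1/2)*cos(t1) = 2.45 * 0.4384 = 1.074 m
Horizontal distance from joint 1 to link-2 COM:
  x_c2 = L1*cos(t1) + Lc2*cos(t1+t2)
       = 4.9*0.4384 + 1.4*-0.2419 = 1.8093 m
tau1 = m1*g*x_c1 + m2*g*x_c2
     = 7*9.81*1.074 + 2*9.81*1.8093
     = 73.7522 + 35.499
     = 109.2512 Nm


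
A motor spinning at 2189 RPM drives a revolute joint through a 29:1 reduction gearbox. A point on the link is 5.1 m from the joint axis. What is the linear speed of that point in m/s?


omega_motor = 2189 * 2*pi/60 = 229.2315 rad/s
omega_joint = omega_motor / 29 = 7.9045 rad/s
v = omega_joint * r = 7.9045 * 5.1
= 40.3131 m/s


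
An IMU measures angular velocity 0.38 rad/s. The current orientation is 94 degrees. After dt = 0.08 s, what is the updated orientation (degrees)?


delta_theta = w * dt = 0.38 * 0.08 = 0.0304 rad
= 1.7418 deg
theta_new = 94 + 1.7418 = 95.7418 deg


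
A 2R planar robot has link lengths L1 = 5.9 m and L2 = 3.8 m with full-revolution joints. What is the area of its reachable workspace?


r_max = L1 + L2 = 9.7 m
r_min = |L1 - L2| = 2.1 m
Area = pi*(r_max^2 - r_min^2)
= pi*(94.09 - 4.41)
= pi * 89.68
= 281.738 m^2


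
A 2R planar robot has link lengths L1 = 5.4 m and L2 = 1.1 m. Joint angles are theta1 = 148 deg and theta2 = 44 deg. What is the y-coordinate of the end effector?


Convert angles to radians: theta1 = 2.5831, theta2 = 0.7679
y = L1*sin(theta1) + L2*sin(theta1+theta2)
y = 2.8616 + -0.2287
y = 2.6329


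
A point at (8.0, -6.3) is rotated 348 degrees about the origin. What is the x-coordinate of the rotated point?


x' = x*cos(theta) - y*sin(theta)
cos(348 deg) = 0.9781, sin(348 deg) = -0.2079
x' = 8.0 * 0.9781 - -6.3 * -0.2079
= 7.8252 - 1.3098
= 6.5153


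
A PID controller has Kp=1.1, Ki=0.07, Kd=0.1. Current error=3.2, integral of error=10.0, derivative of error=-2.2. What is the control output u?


u = Kp*e + Ki*int(e) + Kd*de/dt
= 1.1*3.2 + 0.07*10.0 + 0.1*(-2.2)
= 3.52 + 0.7 + -0.22
= 4.0


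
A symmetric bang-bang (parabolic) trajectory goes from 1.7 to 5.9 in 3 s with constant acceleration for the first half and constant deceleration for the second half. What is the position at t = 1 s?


Symmetric rest-to-rest: each phase covers (pf-p0)/2 in time T/2. 0.5*a*(T/2)^2 = (pf-p0)/2 => a = 4*(pf-p0)/T^2
a = 4*(5.9-1.7)/3^2 = 1.8667
t = 1 is in the acceleration phase (t <= T/2).
p = p0 + 0.5*a*t^2 = 1.7 + 0.5*1.8667*1^2
= 2.6333


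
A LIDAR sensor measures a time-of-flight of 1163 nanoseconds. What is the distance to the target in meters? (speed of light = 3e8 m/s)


tof = 1163 ns = 1.163e-06 s
dist = c * tof / 2
= 3e8 * 1.163e-06 / 2
= 174.45 m


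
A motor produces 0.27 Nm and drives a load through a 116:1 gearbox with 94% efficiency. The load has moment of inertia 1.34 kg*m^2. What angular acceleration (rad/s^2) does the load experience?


tau_out = tau_motor * N * eta
= 0.27 * 116 * 0.94 = 29.4408 Nm
alpha = tau_out / I = 29.4408 / 1.34
= 21.9707 rad/s^2


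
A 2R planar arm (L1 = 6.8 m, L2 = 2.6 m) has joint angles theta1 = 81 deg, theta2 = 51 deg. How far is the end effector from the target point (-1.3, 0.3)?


End effector via forward kinematics:
x = L1*cos(t1) + L2*cos(t1+t2) = -0.676
y = L1*sin(t1) + L2*sin(t1+t2) = 8.6485
Distance to target:
d = sqrt((-1.3 - -0.676)^2 + (0.3 - 8.6485)^2)
= sqrt(0.3894 + 69.6967)
= 8.3717 m


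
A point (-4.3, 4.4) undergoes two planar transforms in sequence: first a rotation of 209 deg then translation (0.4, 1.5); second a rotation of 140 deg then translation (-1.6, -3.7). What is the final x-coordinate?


After transform 1:
x1 = cos(209)*-4.3 - sin(209)*4.4 + 0.4 = 6.294
y1 = sin(209)*-4.3 + cos(209)*4.4 + 1.5 = -0.2636
After transform 2:
x2 = cos(140)*6.294 - sin(140)*-0.2636 + -1.6
= -6.252


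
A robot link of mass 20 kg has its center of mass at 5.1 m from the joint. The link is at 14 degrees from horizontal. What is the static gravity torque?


tau = m*g*L*cos(angle)
= 20 * 9.81 * 5.1 * cos(14 deg)
= 20 * 9.81 * 5.1 * 0.9703
= 970.8973 Nm


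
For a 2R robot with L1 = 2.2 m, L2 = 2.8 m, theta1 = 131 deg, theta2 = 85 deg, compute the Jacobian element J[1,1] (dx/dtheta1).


J[1,1] = -L1*sin(t1) - L2*sin(t1+t2)
= -2.2*sin(131) - 2.8*sin(216)
= -0.0146


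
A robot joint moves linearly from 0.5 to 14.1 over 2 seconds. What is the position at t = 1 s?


s = t/T = 1/2 = 0.5
p(t) = p0 + (pf-p0)*s
= 0.5 + (14.1 - 0.5) * 0.5
= 7.3


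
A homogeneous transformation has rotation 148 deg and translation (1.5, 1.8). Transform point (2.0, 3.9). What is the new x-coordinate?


x' = cos(theta)*px - sin(theta)*py + tx
= -0.848*2.0 - 0.5299*3.9 + 1.5
= -2.2628


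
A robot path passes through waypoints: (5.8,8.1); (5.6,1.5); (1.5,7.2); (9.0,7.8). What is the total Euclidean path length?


Segment lengths:
  seg1 = sqrt((-0.2)^2 + (-6.6)^2) = 6.603
  seg2 = sqrt((-4.1)^2 + (5.7)^2) = 7.0214
  seg3 = sqrt((7.5)^2 + (0.6)^2) = 7.524
Total = 21.1484


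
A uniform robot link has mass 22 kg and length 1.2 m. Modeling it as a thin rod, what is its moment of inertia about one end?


I = (1/3) * m * L^2
= (1/3) * 22 * 1.2^2
= 0.333333 * 22 * 1.44
= 10.56 kg*m^2


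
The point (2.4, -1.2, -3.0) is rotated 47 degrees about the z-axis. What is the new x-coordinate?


Rotation about z-axis: x' = x*cos(theta) - y*sin(theta)
= 2.4 * 0.682 - -1.2 * 0.7314
= 2.5144


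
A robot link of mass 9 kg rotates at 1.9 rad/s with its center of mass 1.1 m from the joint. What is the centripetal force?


F = m * omega^2 * r
= 9 * 1.9^2 * 1.1
= 9 * 3.61 * 1.1
= 35.739 N


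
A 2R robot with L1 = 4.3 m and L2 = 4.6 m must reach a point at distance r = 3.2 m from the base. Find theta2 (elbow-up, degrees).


cos(theta2) = (r^2 - L1^2 - L2^2) / (2*L1*L2)
cos(theta2) = (10.24 - 18.49 - 21.16) / 39.56
cos(theta2) = -0.743428
theta2 = 138.0242 degrees


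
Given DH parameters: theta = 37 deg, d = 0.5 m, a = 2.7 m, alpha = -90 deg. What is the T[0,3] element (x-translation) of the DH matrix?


T[0,3] = a * cos(theta)
= 2.7 * cos(37 deg)
= 2.7 * 0.7986
= 2.1563


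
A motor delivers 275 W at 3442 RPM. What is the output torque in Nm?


omega = 3442 * 2*pi/60 = 360.4454 rad/s
tau = P / omega = 275 / 360.4454
= 0.7629 Nm


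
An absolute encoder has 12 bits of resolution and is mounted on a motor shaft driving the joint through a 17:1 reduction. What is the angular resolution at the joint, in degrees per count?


counts = 2^12 = 4096
effective counts at joint = 4096 * 17 = 69632
resolution = 360 / 69632
= 0.0052 deg/count


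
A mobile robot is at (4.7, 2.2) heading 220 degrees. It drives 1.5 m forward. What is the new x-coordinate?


x_new = x0 + d*cos(theta)
= 4.7 + 1.5*cos(220)
= 4.7 + -1.1491
= 3.5509


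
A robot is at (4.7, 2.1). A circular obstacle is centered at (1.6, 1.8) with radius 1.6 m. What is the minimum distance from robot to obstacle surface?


center_dist = sqrt((4.7-1.6)^2 + (2.1-1.8)^2)
= sqrt(9.61 + 0.09)
= 3.1145
min_dist = center_dist - radius = 3.1145 - 1.6 = 1.5145 m


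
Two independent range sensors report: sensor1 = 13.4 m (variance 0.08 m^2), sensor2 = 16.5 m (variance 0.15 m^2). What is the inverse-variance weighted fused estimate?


w1 = (1/var1) / (1/var1 + 1/var2)
   = 12.5 / (12.5 + 6.6667) = 0.6522
w2 = 1 - w1 = 0.3478
fused = w1*s1 + w2*s2 = 8.7391 + 5.7391
= 14.4783 m


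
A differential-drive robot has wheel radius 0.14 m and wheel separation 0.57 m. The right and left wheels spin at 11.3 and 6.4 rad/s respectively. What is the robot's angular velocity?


vR = r*wR = 0.14*11.3 = 1.582 m/s
vL = r*wL = 0.14*6.4 = 0.896 m/s
v = (vR+vL)/2 = 1.239 m/s
omega = (vR-vL)/L = 1.2035 rad/s
angular velocity = 1.2035 rad/s


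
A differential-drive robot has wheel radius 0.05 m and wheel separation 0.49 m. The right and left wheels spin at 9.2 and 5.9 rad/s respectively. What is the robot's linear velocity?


vR = r*wR = 0.05*9.2 = 0.46 m/s
vL = r*wL = 0.05*5.9 = 0.295 m/s
v = (vR+vL)/2 = 0.3775 m/s
omega = (vR-vL)/L = 0.3367 rad/s
linear velocity = 0.3775 m/s


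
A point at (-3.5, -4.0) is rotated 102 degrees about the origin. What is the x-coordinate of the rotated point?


x' = x*cos(theta) - y*sin(theta)
cos(102 deg) = -0.2079, sin(102 deg) = 0.9781
x' = -3.5 * -0.2079 - -4.0 * 0.9781
= 0.7277 - -3.9126
= 4.6403


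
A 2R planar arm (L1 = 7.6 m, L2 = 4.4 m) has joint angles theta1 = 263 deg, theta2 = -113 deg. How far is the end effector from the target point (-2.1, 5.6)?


End effector via forward kinematics:
x = L1*cos(t1) + L2*cos(t1+t2) = -4.7367
y = L1*sin(t1) + L2*sin(t1+t2) = -5.3434
Distance to target:
d = sqrt((-2.1 - -4.7367)^2 + (5.6 - -5.3434)^2)
= sqrt(6.9523 + 119.7569)
= 11.2565 m


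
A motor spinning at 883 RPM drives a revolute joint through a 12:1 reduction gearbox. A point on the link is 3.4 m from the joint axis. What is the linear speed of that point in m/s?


omega_motor = 883 * 2*pi/60 = 92.4675 rad/s
omega_joint = omega_motor / 12 = 7.7056 rad/s
v = omega_joint * r = 7.7056 * 3.4
= 26.1991 m/s


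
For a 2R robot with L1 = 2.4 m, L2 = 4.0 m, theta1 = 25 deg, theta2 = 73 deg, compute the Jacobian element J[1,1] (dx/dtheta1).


J[1,1] = -L1*sin(t1) - L2*sin(t1+t2)
= -2.4*sin(25) - 4.0*sin(98)
= -4.9754


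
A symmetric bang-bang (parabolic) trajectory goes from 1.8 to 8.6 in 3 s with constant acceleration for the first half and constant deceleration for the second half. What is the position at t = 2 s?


Symmetric rest-to-rest: each phase covers (pf-p0)/2 in time T/2. 0.5*a*(T/2)^2 = (pf-p0)/2 => a = 4*(pf-p0)/T^2
a = 4*(8.6-1.8)/3^2 = 3.0222
t = 2 is in the deceleration phase (t > T/2).
p = pf - 0.5*a*(T-t)^2 = 8.6 - 0.5*3.0222*1^2
= 7.0889


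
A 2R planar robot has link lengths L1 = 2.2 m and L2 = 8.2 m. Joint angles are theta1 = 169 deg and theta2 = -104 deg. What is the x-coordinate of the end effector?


Convert angles to radians: theta1 = 2.9496, theta2 = -1.8151
x = L1*cos(theta1) + L2*cos(theta1+theta2)
x = -2.1596 + 3.4655
x = 1.3059


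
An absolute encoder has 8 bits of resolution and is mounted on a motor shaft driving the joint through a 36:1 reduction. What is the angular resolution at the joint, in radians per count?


counts = 2^8 = 256
effective counts at joint = 256 * 36 = 9216
resolution = 2*pi / 9216
= 6.8177e-04 rad/count


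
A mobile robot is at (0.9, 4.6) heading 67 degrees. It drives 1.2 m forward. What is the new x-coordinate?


x_new = x0 + d*cos(theta)
= 0.9 + 1.2*cos(67)
= 0.9 + 0.4689
= 1.3689


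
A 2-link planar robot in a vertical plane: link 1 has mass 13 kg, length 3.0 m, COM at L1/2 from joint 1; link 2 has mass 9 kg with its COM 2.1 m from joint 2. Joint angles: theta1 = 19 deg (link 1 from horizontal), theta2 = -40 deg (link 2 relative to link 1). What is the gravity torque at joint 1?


Horizontal distance from joint 1 to link-1 COM:
  x_c1 = (L1/2)*cos(t1) = 1.5 * 0.9455 = 1.4183 m
Horizontal distance from joint 1 to link-2 COM:
  x_c2 = L1*cos(t1) + Lc2*cos(t1+t2)
       = 3.0*0.9455 + 2.1*0.9336 = 4.7971 m
tau1 = m1*g*x_c1 + m2*g*x_c2
     = 13*9.81*1.4183 + 9*9.81*4.7971
     = 180.873 + 423.5337
     = 604.4067 Nm


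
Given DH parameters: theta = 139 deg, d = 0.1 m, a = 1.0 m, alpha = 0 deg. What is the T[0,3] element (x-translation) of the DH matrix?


T[0,3] = a * cos(theta)
= 1.0 * cos(139 deg)
= 1.0 * -0.7547
= -0.7547


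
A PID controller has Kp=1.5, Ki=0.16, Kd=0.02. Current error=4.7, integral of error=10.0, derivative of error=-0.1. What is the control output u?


u = Kp*e + Ki*int(e) + Kd*de/dt
= 1.5*4.7 + 0.16*10.0 + 0.02*(-0.1)
= 7.05 + 1.6 + -0.002
= 8.648


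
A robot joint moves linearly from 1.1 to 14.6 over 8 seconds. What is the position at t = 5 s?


s = t/T = 5/8 = 0.625
p(t) = p0 + (pf-p0)*s
= 1.1 + (14.6 - 1.1) * 0.625
= 9.5375


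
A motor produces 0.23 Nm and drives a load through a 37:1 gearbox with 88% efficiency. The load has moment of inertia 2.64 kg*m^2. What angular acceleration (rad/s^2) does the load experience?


tau_out = tau_motor * N * eta
= 0.23 * 37 * 0.88 = 7.4888 Nm
alpha = tau_out / I = 7.4888 / 2.64
= 2.8367 rad/s^2


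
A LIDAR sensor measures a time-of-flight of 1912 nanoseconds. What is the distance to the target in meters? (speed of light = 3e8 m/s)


tof = 1912 ns = 1.912e-06 s
dist = c * tof / 2
= 3e8 * 1.912e-06 / 2
= 286.8 m


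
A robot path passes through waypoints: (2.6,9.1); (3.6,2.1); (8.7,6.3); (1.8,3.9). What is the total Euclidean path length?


Segment lengths:
  seg1 = sqrt((1.0)^2 + (-7.0)^2) = 7.0711
  seg2 = sqrt((5.1)^2 + (4.2)^2) = 6.6068
  seg3 = sqrt((-6.9)^2 + (-2.4)^2) = 7.3055
Total = 20.9834


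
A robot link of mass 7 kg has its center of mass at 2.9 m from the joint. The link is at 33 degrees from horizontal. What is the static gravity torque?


tau = m*g*L*cos(angle)
= 7 * 9.81 * 2.9 * cos(33 deg)
= 7 * 9.81 * 2.9 * 0.8387
= 167.0154 Nm


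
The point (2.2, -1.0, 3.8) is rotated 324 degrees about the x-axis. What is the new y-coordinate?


Rotation about x-axis: y' = y*cos(theta) - z*sin(theta)
= -1.0 * 0.809 - 3.8 * -0.5878
= 1.4246


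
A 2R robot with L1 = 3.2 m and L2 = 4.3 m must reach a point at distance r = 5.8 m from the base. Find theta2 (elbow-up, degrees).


cos(theta2) = (r^2 - L1^2 - L2^2) / (2*L1*L2)
cos(theta2) = (33.64 - 10.24 - 18.49) / 27.52
cos(theta2) = 0.178416
theta2 = 79.7225 degrees


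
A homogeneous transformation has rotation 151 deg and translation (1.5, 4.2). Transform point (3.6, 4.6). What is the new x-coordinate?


x' = cos(theta)*px - sin(theta)*py + tx
= -0.8746*3.6 - 0.4848*4.6 + 1.5
= -3.8788


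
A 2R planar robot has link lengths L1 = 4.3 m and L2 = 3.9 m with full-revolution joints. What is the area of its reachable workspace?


r_max = L1 + L2 = 8.2 m
r_min = |L1 - L2| = 0.4 m
Area = pi*(r_max^2 - r_min^2)
= pi*(67.24 - 0.16)
= pi * 67.08
= 210.738 m^2


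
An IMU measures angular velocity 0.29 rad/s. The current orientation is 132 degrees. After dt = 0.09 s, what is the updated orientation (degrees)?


delta_theta = w * dt = 0.29 * 0.09 = 0.0261 rad
= 1.4954 deg
theta_new = 132 + 1.4954 = 133.4954 deg


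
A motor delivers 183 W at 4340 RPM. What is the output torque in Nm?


omega = 4340 * 2*pi/60 = 454.4837 rad/s
tau = P / omega = 183 / 454.4837
= 0.4027 Nm


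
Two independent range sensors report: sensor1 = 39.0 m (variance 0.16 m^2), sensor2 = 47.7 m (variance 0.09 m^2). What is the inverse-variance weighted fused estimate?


w1 = (1/var1) / (1/var1 + 1/var2)
   = 6.25 / (6.25 + 11.1111) = 0.36
w2 = 1 - w1 = 0.64
fused = w1*s1 + w2*s2 = 14.04 + 30.528
= 44.568 m


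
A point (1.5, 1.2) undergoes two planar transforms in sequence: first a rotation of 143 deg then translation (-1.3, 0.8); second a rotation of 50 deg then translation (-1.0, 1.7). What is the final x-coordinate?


After transform 1:
x1 = cos(143)*1.5 - sin(143)*1.2 + -1.3 = -3.2201
y1 = sin(143)*1.5 + cos(143)*1.2 + 0.8 = 0.7444
After transform 2:
x2 = cos(50)*-3.2201 - sin(50)*0.7444 + -1.0
= -3.6401


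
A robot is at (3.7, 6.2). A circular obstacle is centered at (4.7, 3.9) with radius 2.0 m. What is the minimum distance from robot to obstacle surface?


center_dist = sqrt((3.7-4.7)^2 + (6.2-3.9)^2)
= sqrt(1.0 + 5.29)
= 2.508
min_dist = center_dist - radius = 2.508 - 2.0 = 0.508 m


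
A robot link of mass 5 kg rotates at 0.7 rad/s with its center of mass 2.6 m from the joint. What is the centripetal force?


F = m * omega^2 * r
= 5 * 0.7^2 * 2.6
= 5 * 0.49 * 2.6
= 6.37 N


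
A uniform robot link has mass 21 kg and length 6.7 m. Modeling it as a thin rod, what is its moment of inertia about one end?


I = (1/3) * m * L^2
= (1/3) * 21 * 6.7^2
= 0.333333 * 21 * 44.89
= 314.23 kg*m^2


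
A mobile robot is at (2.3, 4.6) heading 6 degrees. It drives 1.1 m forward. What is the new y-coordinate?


y_new = y0 + d*sin(theta)
= 4.6 + 1.1*sin(6)
= 4.6 + 0.115
= 4.715


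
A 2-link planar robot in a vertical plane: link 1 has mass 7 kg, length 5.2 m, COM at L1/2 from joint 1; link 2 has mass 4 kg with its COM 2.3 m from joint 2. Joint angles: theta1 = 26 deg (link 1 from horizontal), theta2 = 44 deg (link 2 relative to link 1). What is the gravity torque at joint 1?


Horizontal distance from joint 1 to link-1 COM:
  x_c1 = (L1/2)*cos(t1) = 2.6 * 0.8988 = 2.3369 m
Horizontal distance from joint 1 to link-2 COM:
  x_c2 = L1*cos(t1) + Lc2*cos(t1+t2)
       = 5.2*0.8988 + 2.3*0.342 = 5.4604 m
tau1 = m1*g*x_c1 + m2*g*x_c2
     = 7*9.81*2.3369 + 4*9.81*5.4604
     = 160.4725 + 214.2651
     = 374.7376 Nm


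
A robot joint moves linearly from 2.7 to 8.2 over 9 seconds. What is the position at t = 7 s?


s = t/T = 7/9 = 0.7778
p(t) = p0 + (pf-p0)*s
= 2.7 + (8.2 - 2.7) * 0.7778
= 6.9778


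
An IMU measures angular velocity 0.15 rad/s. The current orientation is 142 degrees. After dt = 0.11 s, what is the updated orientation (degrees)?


delta_theta = w * dt = 0.15 * 0.11 = 0.0165 rad
= 0.9454 deg
theta_new = 142 + 0.9454 = 142.9454 deg


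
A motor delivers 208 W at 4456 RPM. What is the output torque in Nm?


omega = 4456 * 2*pi/60 = 466.6312 rad/s
tau = P / omega = 208 / 466.6312
= 0.4457 Nm


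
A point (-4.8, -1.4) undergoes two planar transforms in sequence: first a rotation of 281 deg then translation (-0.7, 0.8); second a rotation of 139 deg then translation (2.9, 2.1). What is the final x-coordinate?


After transform 1:
x1 = cos(281)*-4.8 - sin(281)*-1.4 + -0.7 = -2.9902
y1 = sin(281)*-4.8 + cos(281)*-1.4 + 0.8 = 5.2447
After transform 2:
x2 = cos(139)*-2.9902 - sin(139)*5.2447 + 2.9
= 1.7159


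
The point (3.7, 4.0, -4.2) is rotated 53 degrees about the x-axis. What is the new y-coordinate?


Rotation about x-axis: y' = y*cos(theta) - z*sin(theta)
= 4.0 * 0.6018 - -4.2 * 0.7986
= 5.7615


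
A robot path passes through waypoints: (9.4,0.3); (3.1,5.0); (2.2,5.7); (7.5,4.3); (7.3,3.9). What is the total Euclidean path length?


Segment lengths:
  seg1 = sqrt((-6.3)^2 + (4.7)^2) = 7.86
  seg2 = sqrt((-0.9)^2 + (0.7)^2) = 1.1402
  seg3 = sqrt((5.3)^2 + (-1.4)^2) = 5.4818
  seg4 = sqrt((-0.2)^2 + (-0.4)^2) = 0.4472
Total = 14.9292


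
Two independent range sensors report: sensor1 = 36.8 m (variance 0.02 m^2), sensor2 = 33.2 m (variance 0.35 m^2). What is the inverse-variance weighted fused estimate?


w1 = (1/var1) / (1/var1 + 1/var2)
   = 50.0 / (50.0 + 2.8571) = 0.9459
w2 = 1 - w1 = 0.0541
fused = w1*s1 + w2*s2 = 34.8108 + 1.7946
= 36.6054 m


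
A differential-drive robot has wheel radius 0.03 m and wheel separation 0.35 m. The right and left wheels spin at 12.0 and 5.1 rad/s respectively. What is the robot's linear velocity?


vR = r*wR = 0.03*12.0 = 0.36 m/s
vL = r*wL = 0.03*5.1 = 0.153 m/s
v = (vR+vL)/2 = 0.2565 m/s
omega = (vR-vL)/L = 0.5914 rad/s
linear velocity = 0.2565 m/s


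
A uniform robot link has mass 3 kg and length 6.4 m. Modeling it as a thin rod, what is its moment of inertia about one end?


I = (1/3) * m * L^2
= (1/3) * 3 * 6.4^2
= 0.333333 * 3 * 40.96
= 40.96 kg*m^2


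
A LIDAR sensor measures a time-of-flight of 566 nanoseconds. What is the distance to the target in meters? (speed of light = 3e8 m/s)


tof = 566 ns = 5.66e-07 s
dist = c * tof / 2
= 3e8 * 5.66e-07 / 2
= 84.9 m


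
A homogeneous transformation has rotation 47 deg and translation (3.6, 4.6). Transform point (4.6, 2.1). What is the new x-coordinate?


x' = cos(theta)*px - sin(theta)*py + tx
= 0.682*4.6 - 0.7314*2.1 + 3.6
= 5.2013


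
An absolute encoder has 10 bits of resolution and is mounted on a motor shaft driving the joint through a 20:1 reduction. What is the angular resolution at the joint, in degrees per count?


counts = 2^10 = 1024
effective counts at joint = 1024 * 20 = 20480
resolution = 360 / 20480
= 0.0176 deg/count


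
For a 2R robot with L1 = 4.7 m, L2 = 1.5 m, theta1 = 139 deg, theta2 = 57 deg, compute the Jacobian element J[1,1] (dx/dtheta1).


J[1,1] = -L1*sin(t1) - L2*sin(t1+t2)
= -4.7*sin(139) - 1.5*sin(196)
= -2.67


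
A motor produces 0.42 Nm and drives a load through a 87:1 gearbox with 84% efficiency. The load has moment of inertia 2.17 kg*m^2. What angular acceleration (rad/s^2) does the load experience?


tau_out = tau_motor * N * eta
= 0.42 * 87 * 0.84 = 30.6936 Nm
alpha = tau_out / I = 30.6936 / 2.17
= 14.1445 rad/s^2


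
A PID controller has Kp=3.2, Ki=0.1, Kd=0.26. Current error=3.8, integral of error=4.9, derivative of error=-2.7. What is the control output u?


u = Kp*e + Ki*int(e) + Kd*de/dt
= 3.2*3.8 + 0.1*4.9 + 0.26*(-2.7)
= 12.16 + 0.49 + -0.702
= 11.948


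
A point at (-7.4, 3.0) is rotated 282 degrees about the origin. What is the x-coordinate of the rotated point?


x' = x*cos(theta) - y*sin(theta)
cos(282 deg) = 0.2079, sin(282 deg) = -0.9781
x' = -7.4 * 0.2079 - 3.0 * -0.9781
= -1.5385 - -2.9344
= 1.3959


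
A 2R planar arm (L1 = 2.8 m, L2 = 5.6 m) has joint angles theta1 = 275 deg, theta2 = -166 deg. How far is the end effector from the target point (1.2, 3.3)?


End effector via forward kinematics:
x = L1*cos(t1) + L2*cos(t1+t2) = -1.5791
y = L1*sin(t1) + L2*sin(t1+t2) = 2.5056
Distance to target:
d = sqrt((1.2 - -1.5791)^2 + (3.3 - 2.5056)^2)
= sqrt(7.7237 + 0.6311)
= 2.8905 m


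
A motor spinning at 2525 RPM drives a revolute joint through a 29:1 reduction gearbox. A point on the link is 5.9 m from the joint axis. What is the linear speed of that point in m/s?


omega_motor = 2525 * 2*pi/60 = 264.4174 rad/s
omega_joint = omega_motor / 29 = 9.1178 rad/s
v = omega_joint * r = 9.1178 * 5.9
= 53.7953 m/s


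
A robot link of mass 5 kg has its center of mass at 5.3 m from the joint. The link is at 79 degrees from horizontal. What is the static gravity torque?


tau = m*g*L*cos(angle)
= 5 * 9.81 * 5.3 * cos(79 deg)
= 5 * 9.81 * 5.3 * 0.1908
= 49.6037 Nm


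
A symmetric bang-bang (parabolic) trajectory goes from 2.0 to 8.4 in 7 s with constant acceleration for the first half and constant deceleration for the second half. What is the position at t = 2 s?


Symmetric rest-to-rest: each phase covers (pf-p0)/2 in time T/2. 0.5*a*(T/2)^2 = (pf-p0)/2 => a = 4*(pf-p0)/T^2
a = 4*(8.4-2.0)/7^2 = 0.5224
t = 2 is in the acceleration phase (t <= T/2).
p = p0 + 0.5*a*t^2 = 2.0 + 0.5*0.5224*2^2
= 3.0449


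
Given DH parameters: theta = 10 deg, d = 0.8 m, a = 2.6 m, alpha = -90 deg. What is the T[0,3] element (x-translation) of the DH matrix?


T[0,3] = a * cos(theta)
= 2.6 * cos(10 deg)
= 2.6 * 0.9848
= 2.5605


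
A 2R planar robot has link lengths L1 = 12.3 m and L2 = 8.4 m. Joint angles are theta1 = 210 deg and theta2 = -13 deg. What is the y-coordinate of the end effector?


Convert angles to radians: theta1 = 3.6652, theta2 = -0.2269
y = L1*sin(theta1) + L2*sin(theta1+theta2)
y = -6.15 + -2.4559
y = -8.6059


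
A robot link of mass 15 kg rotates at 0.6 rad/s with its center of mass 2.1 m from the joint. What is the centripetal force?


F = m * omega^2 * r
= 15 * 0.6^2 * 2.1
= 15 * 0.36 * 2.1
= 11.34 N


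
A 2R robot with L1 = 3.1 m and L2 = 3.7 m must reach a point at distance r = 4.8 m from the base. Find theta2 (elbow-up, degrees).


cos(theta2) = (r^2 - L1^2 - L2^2) / (2*L1*L2)
cos(theta2) = (23.04 - 9.61 - 13.69) / 22.94
cos(theta2) = -0.011334
theta2 = 90.6494 degrees


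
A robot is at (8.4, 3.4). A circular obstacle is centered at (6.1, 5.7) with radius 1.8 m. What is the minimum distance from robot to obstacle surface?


center_dist = sqrt((8.4-6.1)^2 + (3.4-5.7)^2)
= sqrt(5.29 + 5.29)
= 3.2527
min_dist = center_dist - radius = 3.2527 - 1.8 = 1.4527 m


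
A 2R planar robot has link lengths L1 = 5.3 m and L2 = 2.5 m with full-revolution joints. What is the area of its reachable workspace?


r_max = L1 + L2 = 7.8 m
r_min = |L1 - L2| = 2.8 m
Area = pi*(r_max^2 - r_min^2)
= pi*(60.84 - 7.84)
= pi * 53.0
= 166.5044 m^2


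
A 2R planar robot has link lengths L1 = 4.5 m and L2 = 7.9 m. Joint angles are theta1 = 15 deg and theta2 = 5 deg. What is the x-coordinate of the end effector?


Convert angles to radians: theta1 = 0.2618, theta2 = 0.0873
x = L1*cos(theta1) + L2*cos(theta1+theta2)
x = 4.3467 + 7.4236
x = 11.7702


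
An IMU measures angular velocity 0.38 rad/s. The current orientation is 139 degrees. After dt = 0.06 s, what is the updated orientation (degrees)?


delta_theta = w * dt = 0.38 * 0.06 = 0.0228 rad
= 1.3063 deg
theta_new = 139 + 1.3063 = 140.3063 deg


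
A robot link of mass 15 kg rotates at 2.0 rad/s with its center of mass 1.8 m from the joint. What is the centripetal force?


F = m * omega^2 * r
= 15 * 2.0^2 * 1.8
= 15 * 4.0 * 1.8
= 108.0 N


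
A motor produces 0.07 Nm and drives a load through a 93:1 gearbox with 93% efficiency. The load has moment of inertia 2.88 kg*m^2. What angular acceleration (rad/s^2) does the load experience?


tau_out = tau_motor * N * eta
= 0.07 * 93 * 0.93 = 6.0543 Nm
alpha = tau_out / I = 6.0543 / 2.88
= 2.1022 rad/s^2


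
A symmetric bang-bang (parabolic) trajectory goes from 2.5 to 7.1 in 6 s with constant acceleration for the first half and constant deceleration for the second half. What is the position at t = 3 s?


Symmetric rest-to-rest: each phase covers (pf-p0)/2 in time T/2. 0.5*a*(T/2)^2 = (pf-p0)/2 => a = 4*(pf-p0)/T^2
a = 4*(7.1-2.5)/6^2 = 0.5111
t = 3 is in the acceleration phase (t <= T/2).
p = p0 + 0.5*a*t^2 = 2.5 + 0.5*0.5111*3^2
= 4.8


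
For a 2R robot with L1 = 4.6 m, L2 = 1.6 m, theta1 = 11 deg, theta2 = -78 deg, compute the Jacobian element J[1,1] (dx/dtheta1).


J[1,1] = -L1*sin(t1) - L2*sin(t1+t2)
= -4.6*sin(11) - 1.6*sin(-67)
= 0.5951


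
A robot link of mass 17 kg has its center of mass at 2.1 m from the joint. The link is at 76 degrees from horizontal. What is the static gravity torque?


tau = m*g*L*cos(angle)
= 17 * 9.81 * 2.1 * cos(76 deg)
= 17 * 9.81 * 2.1 * 0.2419
= 84.7252 Nm


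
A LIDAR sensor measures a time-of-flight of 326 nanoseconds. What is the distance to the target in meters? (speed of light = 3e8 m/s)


tof = 326 ns = 3.26e-07 s
dist = c * tof / 2
= 3e8 * 3.26e-07 / 2
= 48.9 m


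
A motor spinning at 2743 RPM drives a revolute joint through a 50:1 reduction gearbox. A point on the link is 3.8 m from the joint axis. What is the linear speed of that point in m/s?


omega_motor = 2743 * 2*pi/60 = 287.2463 rad/s
omega_joint = omega_motor / 50 = 5.7449 rad/s
v = omega_joint * r = 5.7449 * 3.8
= 21.8307 m/s


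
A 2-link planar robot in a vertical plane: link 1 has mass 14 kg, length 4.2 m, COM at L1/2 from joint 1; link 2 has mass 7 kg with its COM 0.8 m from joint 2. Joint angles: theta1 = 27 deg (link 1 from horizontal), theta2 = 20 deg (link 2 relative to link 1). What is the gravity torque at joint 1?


Horizontal distance from joint 1 to link-1 COM:
  x_c1 = (L1/2)*cos(t1) = 2.1 * 0.891 = 1.8711 m
Horizontal distance from joint 1 to link-2 COM:
  x_c2 = L1*cos(t1) + Lc2*cos(t1+t2)
       = 4.2*0.891 + 0.8*0.682 = 4.2878 m
tau1 = m1*g*x_c1 + m2*g*x_c2
     = 14*9.81*1.8711 + 7*9.81*4.2878
     = 256.9788 + 294.445
     = 551.4238 Nm


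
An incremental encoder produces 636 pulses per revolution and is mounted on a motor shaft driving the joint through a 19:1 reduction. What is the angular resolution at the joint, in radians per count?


counts per rev = 636
effective counts at joint = 636 * 19 = 12084
resolution = 2*pi / 12084
= 5.1996e-04 rad/count


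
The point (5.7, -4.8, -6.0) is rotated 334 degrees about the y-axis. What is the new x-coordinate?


Rotation about y-axis: x' = x*cos(theta) + z*sin(theta)
= 5.7 * 0.8988 + -6.0 * -0.4384
= 7.7534


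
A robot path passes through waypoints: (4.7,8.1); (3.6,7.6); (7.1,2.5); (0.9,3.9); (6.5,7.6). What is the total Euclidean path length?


Segment lengths:
  seg1 = sqrt((-1.1)^2 + (-0.5)^2) = 1.2083
  seg2 = sqrt((3.5)^2 + (-5.1)^2) = 6.1855
  seg3 = sqrt((-6.2)^2 + (1.4)^2) = 6.3561
  seg4 = sqrt((5.6)^2 + (3.7)^2) = 6.7119
Total = 20.4618


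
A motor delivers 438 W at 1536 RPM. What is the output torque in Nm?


omega = 1536 * 2*pi/60 = 160.8495 rad/s
tau = P / omega = 438 / 160.8495
= 2.723 Nm


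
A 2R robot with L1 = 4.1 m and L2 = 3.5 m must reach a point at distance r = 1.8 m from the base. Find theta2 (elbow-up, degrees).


cos(theta2) = (r^2 - L1^2 - L2^2) / (2*L1*L2)
cos(theta2) = (3.24 - 16.81 - 12.25) / 28.7
cos(theta2) = -0.899652
theta2 = 154.1123 degrees


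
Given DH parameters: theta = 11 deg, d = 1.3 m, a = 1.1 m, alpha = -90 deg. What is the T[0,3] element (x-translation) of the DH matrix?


T[0,3] = a * cos(theta)
= 1.1 * cos(11 deg)
= 1.1 * 0.9816
= 1.0798


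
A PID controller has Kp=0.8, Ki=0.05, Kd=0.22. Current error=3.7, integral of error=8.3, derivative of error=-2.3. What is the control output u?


u = Kp*e + Ki*int(e) + Kd*de/dt
= 0.8*3.7 + 0.05*8.3 + 0.22*(-2.3)
= 2.96 + 0.415 + -0.506
= 2.869


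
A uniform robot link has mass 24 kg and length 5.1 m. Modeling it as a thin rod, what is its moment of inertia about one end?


I = (1/3) * m * L^2
= (1/3) * 24 * 5.1^2
= 0.333333 * 24 * 26.01
= 208.08 kg*m^2


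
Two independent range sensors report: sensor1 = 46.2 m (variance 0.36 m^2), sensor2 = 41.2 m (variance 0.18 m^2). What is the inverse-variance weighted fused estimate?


w1 = (1/var1) / (1/var1 + 1/var2)
   = 2.7778 / (2.7778 + 5.5556) = 0.3333
w2 = 1 - w1 = 0.6667
fused = w1*s1 + w2*s2 = 15.4 + 27.4667
= 42.8667 m


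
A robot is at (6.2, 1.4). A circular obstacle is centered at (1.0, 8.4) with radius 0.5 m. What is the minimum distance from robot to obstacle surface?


center_dist = sqrt((6.2-1.0)^2 + (1.4-8.4)^2)
= sqrt(27.04 + 49.0)
= 8.7201
min_dist = center_dist - radius = 8.7201 - 0.5 = 8.2201 m


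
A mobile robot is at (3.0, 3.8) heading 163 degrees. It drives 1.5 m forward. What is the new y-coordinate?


y_new = y0 + d*sin(theta)
= 3.8 + 1.5*sin(163)
= 3.8 + 0.4386
= 4.2386


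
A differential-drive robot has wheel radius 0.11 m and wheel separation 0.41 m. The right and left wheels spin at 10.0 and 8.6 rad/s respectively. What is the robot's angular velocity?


vR = r*wR = 0.11*10.0 = 1.1 m/s
vL = r*wL = 0.11*8.6 = 0.946 m/s
v = (vR+vL)/2 = 1.023 m/s
omega = (vR-vL)/L = 0.3756 rad/s
angular velocity = 0.3756 rad/s


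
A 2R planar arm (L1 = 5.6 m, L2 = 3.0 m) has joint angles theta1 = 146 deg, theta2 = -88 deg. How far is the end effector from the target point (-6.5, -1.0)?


End effector via forward kinematics:
x = L1*cos(t1) + L2*cos(t1+t2) = -3.0529
y = L1*sin(t1) + L2*sin(t1+t2) = 5.6756
Distance to target:
d = sqrt((-6.5 - -3.0529)^2 + (-1.0 - 5.6756)^2)
= sqrt(11.8828 + 44.564)
= 7.5131 m
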